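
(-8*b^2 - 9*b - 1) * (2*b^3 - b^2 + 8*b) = -16*b^5 - 10*b^4 - 57*b^3 - 71*b^2 - 8*b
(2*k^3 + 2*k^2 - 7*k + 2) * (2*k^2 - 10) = 4*k^5 + 4*k^4 - 34*k^3 - 16*k^2 + 70*k - 20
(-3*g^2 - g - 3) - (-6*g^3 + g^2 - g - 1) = 6*g^3 - 4*g^2 - 2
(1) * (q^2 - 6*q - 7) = q^2 - 6*q - 7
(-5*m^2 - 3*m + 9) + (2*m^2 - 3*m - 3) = -3*m^2 - 6*m + 6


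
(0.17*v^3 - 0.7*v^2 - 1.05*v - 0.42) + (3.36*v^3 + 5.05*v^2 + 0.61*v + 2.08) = 3.53*v^3 + 4.35*v^2 - 0.44*v + 1.66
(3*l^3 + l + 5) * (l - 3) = 3*l^4 - 9*l^3 + l^2 + 2*l - 15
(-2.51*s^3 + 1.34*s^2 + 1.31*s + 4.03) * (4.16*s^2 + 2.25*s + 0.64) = -10.4416*s^5 - 0.0730999999999984*s^4 + 6.8582*s^3 + 20.5699*s^2 + 9.9059*s + 2.5792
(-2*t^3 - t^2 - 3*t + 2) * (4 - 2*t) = 4*t^4 - 6*t^3 + 2*t^2 - 16*t + 8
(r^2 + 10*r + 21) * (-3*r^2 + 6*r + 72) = -3*r^4 - 24*r^3 + 69*r^2 + 846*r + 1512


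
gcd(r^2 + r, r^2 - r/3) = r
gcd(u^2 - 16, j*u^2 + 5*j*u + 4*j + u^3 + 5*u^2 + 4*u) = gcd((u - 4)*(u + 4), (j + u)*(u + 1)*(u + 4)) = u + 4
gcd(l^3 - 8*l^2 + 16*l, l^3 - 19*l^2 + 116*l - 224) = l - 4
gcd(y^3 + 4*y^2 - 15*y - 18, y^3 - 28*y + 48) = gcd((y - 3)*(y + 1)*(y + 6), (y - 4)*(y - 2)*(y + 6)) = y + 6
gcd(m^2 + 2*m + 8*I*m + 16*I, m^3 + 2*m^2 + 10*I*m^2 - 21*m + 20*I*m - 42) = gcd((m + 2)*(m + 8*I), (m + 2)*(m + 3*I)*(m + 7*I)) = m + 2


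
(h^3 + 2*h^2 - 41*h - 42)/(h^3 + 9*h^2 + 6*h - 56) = (h^2 - 5*h - 6)/(h^2 + 2*h - 8)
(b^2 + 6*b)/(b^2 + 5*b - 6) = b/(b - 1)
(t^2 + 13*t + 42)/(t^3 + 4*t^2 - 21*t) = (t + 6)/(t*(t - 3))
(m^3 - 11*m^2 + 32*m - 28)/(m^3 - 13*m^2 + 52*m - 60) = (m^2 - 9*m + 14)/(m^2 - 11*m + 30)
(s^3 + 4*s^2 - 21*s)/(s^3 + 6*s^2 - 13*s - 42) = s/(s + 2)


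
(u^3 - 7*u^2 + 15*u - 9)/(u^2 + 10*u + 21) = (u^3 - 7*u^2 + 15*u - 9)/(u^2 + 10*u + 21)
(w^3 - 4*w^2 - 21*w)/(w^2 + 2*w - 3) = w*(w - 7)/(w - 1)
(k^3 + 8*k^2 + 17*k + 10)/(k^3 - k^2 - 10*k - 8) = (k + 5)/(k - 4)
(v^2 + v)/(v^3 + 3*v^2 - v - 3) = v/(v^2 + 2*v - 3)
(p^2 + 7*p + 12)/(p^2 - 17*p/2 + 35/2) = 2*(p^2 + 7*p + 12)/(2*p^2 - 17*p + 35)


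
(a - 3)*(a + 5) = a^2 + 2*a - 15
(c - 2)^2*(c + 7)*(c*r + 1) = c^4*r + 3*c^3*r + c^3 - 24*c^2*r + 3*c^2 + 28*c*r - 24*c + 28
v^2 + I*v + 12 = (v - 3*I)*(v + 4*I)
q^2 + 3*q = q*(q + 3)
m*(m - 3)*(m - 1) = m^3 - 4*m^2 + 3*m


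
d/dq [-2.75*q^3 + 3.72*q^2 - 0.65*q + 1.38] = -8.25*q^2 + 7.44*q - 0.65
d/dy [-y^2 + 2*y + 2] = 2 - 2*y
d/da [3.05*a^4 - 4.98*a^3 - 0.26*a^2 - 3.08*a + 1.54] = 12.2*a^3 - 14.94*a^2 - 0.52*a - 3.08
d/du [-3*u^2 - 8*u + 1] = -6*u - 8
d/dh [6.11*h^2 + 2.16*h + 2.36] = 12.22*h + 2.16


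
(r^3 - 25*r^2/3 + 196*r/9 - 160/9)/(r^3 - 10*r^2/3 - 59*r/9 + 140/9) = (3*r - 8)/(3*r + 7)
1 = 1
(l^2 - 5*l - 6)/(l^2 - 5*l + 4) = (l^2 - 5*l - 6)/(l^2 - 5*l + 4)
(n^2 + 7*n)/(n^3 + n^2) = (n + 7)/(n*(n + 1))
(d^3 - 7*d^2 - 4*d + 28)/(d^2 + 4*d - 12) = (d^2 - 5*d - 14)/(d + 6)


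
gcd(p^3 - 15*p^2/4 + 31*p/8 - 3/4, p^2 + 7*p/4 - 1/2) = p - 1/4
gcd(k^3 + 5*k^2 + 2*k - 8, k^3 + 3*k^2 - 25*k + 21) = k - 1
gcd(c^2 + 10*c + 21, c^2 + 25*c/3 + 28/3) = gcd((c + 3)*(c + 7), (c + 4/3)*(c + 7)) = c + 7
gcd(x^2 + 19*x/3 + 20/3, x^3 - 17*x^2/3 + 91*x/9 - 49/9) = 1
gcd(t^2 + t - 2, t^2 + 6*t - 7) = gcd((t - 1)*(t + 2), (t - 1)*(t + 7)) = t - 1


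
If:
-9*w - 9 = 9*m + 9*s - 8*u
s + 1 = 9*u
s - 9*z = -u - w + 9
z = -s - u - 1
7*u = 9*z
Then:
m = -10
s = -1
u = 0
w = 10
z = 0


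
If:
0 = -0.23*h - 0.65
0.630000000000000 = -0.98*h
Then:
No Solution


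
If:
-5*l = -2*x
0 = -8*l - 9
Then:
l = -9/8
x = -45/16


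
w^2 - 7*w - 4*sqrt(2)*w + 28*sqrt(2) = (w - 7)*(w - 4*sqrt(2))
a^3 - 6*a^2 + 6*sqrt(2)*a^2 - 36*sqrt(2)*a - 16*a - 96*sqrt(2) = (a - 8)*(a + 2)*(a + 6*sqrt(2))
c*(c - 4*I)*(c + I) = c^3 - 3*I*c^2 + 4*c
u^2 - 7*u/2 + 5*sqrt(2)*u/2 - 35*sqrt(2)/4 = (u - 7/2)*(u + 5*sqrt(2)/2)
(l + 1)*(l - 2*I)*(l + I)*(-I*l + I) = -I*l^4 - l^3 - I*l^2 + l + 2*I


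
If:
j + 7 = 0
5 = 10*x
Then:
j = -7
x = 1/2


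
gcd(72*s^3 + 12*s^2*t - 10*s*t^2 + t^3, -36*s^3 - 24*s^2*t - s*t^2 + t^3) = 12*s^2 + 4*s*t - t^2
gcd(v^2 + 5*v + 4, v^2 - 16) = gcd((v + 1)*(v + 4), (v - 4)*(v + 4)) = v + 4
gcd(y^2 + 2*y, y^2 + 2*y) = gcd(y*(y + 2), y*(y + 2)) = y^2 + 2*y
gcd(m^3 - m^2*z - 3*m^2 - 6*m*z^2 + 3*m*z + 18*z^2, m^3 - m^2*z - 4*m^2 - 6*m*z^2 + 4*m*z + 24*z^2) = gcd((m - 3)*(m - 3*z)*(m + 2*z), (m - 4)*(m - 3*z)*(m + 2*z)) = -m^2 + m*z + 6*z^2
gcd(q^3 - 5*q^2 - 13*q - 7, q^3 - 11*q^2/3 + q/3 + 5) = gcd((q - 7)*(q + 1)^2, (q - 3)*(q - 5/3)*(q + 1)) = q + 1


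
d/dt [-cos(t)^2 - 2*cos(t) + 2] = 2*(cos(t) + 1)*sin(t)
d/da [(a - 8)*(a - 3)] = 2*a - 11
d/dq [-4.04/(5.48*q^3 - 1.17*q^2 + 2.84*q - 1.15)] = (66.4176*q^2 - 9.4536*q + 11.4736)/(5.48*q^3 - 1.17*q^2 + 2.84*q - 1.15)^2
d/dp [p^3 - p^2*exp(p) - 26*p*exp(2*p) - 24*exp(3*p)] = -p^2*exp(p) + 3*p^2 - 52*p*exp(2*p) - 2*p*exp(p) - 72*exp(3*p) - 26*exp(2*p)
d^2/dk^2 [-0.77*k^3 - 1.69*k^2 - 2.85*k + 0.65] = -4.62*k - 3.38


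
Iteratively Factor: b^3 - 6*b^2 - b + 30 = (b - 5)*(b^2 - b - 6) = (b - 5)*(b + 2)*(b - 3)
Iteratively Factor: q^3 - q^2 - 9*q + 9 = (q - 3)*(q^2 + 2*q - 3) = (q - 3)*(q + 3)*(q - 1)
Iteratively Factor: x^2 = (x)*(x)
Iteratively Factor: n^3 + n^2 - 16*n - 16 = (n + 4)*(n^2 - 3*n - 4) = (n - 4)*(n + 4)*(n + 1)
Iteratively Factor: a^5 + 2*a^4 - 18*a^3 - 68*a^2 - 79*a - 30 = (a + 1)*(a^4 + a^3 - 19*a^2 - 49*a - 30) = (a + 1)*(a + 2)*(a^3 - a^2 - 17*a - 15) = (a - 5)*(a + 1)*(a + 2)*(a^2 + 4*a + 3) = (a - 5)*(a + 1)*(a + 2)*(a + 3)*(a + 1)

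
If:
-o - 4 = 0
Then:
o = -4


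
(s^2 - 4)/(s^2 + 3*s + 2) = (s - 2)/(s + 1)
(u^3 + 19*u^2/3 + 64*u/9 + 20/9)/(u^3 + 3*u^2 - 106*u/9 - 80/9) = (3*u + 2)/(3*u - 8)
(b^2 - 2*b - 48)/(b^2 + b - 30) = (b - 8)/(b - 5)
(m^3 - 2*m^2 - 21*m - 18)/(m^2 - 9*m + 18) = (m^2 + 4*m + 3)/(m - 3)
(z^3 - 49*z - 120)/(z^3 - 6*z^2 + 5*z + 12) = (z^3 - 49*z - 120)/(z^3 - 6*z^2 + 5*z + 12)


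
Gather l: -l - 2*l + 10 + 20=30 - 3*l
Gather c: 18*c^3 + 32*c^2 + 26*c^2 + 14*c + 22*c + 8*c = 18*c^3 + 58*c^2 + 44*c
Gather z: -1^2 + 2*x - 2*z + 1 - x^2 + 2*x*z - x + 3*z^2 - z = -x^2 + x + 3*z^2 + z*(2*x - 3)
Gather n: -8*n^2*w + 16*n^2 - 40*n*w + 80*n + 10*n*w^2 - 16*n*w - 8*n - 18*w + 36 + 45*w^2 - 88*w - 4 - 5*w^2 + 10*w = n^2*(16 - 8*w) + n*(10*w^2 - 56*w + 72) + 40*w^2 - 96*w + 32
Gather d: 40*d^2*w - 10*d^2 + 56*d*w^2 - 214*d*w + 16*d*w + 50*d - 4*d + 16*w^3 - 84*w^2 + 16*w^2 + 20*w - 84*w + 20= d^2*(40*w - 10) + d*(56*w^2 - 198*w + 46) + 16*w^3 - 68*w^2 - 64*w + 20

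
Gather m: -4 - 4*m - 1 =-4*m - 5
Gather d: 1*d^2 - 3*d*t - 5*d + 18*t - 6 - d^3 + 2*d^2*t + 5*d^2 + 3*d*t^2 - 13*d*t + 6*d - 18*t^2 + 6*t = -d^3 + d^2*(2*t + 6) + d*(3*t^2 - 16*t + 1) - 18*t^2 + 24*t - 6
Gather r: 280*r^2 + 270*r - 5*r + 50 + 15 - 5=280*r^2 + 265*r + 60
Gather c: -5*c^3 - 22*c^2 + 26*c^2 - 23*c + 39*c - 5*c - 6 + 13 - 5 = -5*c^3 + 4*c^2 + 11*c + 2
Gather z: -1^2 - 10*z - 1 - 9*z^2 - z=-9*z^2 - 11*z - 2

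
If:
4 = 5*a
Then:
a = 4/5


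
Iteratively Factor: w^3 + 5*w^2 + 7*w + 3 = (w + 1)*(w^2 + 4*w + 3) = (w + 1)*(w + 3)*(w + 1)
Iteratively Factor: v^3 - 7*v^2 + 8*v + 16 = (v - 4)*(v^2 - 3*v - 4) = (v - 4)^2*(v + 1)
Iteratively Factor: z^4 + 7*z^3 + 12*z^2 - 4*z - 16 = (z - 1)*(z^3 + 8*z^2 + 20*z + 16) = (z - 1)*(z + 2)*(z^2 + 6*z + 8) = (z - 1)*(z + 2)^2*(z + 4)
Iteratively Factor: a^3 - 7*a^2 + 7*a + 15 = (a - 5)*(a^2 - 2*a - 3) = (a - 5)*(a + 1)*(a - 3)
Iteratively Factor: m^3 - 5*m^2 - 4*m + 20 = (m - 2)*(m^2 - 3*m - 10) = (m - 2)*(m + 2)*(m - 5)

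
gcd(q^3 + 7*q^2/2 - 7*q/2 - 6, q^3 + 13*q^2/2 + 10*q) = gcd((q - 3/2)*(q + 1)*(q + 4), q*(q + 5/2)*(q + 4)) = q + 4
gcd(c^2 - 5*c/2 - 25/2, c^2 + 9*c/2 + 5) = c + 5/2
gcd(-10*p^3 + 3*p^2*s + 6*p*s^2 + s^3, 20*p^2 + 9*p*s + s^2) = 5*p + s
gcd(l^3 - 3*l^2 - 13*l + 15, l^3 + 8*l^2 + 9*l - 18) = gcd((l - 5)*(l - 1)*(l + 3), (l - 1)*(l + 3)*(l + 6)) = l^2 + 2*l - 3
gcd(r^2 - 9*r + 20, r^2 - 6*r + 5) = r - 5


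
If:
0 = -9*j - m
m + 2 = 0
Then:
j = 2/9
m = -2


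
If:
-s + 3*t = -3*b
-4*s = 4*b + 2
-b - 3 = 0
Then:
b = -3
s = 5/2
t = 23/6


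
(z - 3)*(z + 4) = z^2 + z - 12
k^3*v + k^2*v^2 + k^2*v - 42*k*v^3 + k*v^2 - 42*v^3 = (k - 6*v)*(k + 7*v)*(k*v + v)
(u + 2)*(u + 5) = u^2 + 7*u + 10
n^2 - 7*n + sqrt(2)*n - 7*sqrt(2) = (n - 7)*(n + sqrt(2))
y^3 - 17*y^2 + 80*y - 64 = (y - 8)^2*(y - 1)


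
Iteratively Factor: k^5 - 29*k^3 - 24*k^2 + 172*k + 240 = (k - 5)*(k^4 + 5*k^3 - 4*k^2 - 44*k - 48) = (k - 5)*(k - 3)*(k^3 + 8*k^2 + 20*k + 16) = (k - 5)*(k - 3)*(k + 2)*(k^2 + 6*k + 8) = (k - 5)*(k - 3)*(k + 2)*(k + 4)*(k + 2)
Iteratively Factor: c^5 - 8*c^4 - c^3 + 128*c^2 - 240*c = (c + 4)*(c^4 - 12*c^3 + 47*c^2 - 60*c) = (c - 4)*(c + 4)*(c^3 - 8*c^2 + 15*c) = c*(c - 4)*(c + 4)*(c^2 - 8*c + 15) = c*(c - 5)*(c - 4)*(c + 4)*(c - 3)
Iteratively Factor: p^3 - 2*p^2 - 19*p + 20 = (p - 5)*(p^2 + 3*p - 4) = (p - 5)*(p + 4)*(p - 1)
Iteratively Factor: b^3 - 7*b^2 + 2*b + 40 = (b - 5)*(b^2 - 2*b - 8) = (b - 5)*(b + 2)*(b - 4)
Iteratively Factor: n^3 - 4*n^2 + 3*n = (n - 1)*(n^2 - 3*n) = (n - 3)*(n - 1)*(n)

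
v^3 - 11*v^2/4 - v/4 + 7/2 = (v - 2)*(v - 7/4)*(v + 1)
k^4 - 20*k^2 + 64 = (k - 4)*(k - 2)*(k + 2)*(k + 4)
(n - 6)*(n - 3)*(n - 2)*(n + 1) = n^4 - 10*n^3 + 25*n^2 - 36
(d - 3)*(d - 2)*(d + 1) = d^3 - 4*d^2 + d + 6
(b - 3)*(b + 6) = b^2 + 3*b - 18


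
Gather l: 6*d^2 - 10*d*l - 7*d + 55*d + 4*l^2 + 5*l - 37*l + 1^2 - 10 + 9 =6*d^2 + 48*d + 4*l^2 + l*(-10*d - 32)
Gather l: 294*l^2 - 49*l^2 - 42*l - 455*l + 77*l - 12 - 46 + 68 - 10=245*l^2 - 420*l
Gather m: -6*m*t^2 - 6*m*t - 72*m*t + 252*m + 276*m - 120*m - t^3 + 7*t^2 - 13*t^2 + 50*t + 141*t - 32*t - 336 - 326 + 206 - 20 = m*(-6*t^2 - 78*t + 408) - t^3 - 6*t^2 + 159*t - 476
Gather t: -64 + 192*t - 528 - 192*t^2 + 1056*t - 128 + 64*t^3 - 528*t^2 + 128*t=64*t^3 - 720*t^2 + 1376*t - 720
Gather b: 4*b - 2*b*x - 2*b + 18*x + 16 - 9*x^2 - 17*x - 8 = b*(2 - 2*x) - 9*x^2 + x + 8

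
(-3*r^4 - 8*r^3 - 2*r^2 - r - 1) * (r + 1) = -3*r^5 - 11*r^4 - 10*r^3 - 3*r^2 - 2*r - 1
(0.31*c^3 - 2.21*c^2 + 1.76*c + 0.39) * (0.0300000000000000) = 0.0093*c^3 - 0.0663*c^2 + 0.0528*c + 0.0117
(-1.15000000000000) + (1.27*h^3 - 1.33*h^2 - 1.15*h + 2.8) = 1.27*h^3 - 1.33*h^2 - 1.15*h + 1.65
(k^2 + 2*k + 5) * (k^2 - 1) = k^4 + 2*k^3 + 4*k^2 - 2*k - 5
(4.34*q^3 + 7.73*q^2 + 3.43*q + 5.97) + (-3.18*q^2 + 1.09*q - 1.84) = 4.34*q^3 + 4.55*q^2 + 4.52*q + 4.13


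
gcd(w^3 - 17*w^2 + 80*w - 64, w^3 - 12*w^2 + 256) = w^2 - 16*w + 64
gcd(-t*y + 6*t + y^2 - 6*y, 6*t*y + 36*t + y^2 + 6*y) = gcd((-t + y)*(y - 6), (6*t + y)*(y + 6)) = 1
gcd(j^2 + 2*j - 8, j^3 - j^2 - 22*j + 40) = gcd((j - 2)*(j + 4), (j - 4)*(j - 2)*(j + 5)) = j - 2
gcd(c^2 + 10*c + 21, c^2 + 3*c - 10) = 1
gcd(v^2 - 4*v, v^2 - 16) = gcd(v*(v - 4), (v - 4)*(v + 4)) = v - 4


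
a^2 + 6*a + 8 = (a + 2)*(a + 4)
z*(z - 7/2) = z^2 - 7*z/2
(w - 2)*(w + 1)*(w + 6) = w^3 + 5*w^2 - 8*w - 12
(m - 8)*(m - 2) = m^2 - 10*m + 16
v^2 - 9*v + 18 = (v - 6)*(v - 3)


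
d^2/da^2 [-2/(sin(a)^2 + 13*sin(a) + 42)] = 2*(4*sin(a)^4 + 39*sin(a)^3 - 5*sin(a)^2 - 624*sin(a) - 254)/(sin(a)^2 + 13*sin(a) + 42)^3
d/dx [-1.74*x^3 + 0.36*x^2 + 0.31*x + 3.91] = -5.22*x^2 + 0.72*x + 0.31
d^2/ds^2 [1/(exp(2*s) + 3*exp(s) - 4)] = (2*(2*exp(s) + 3)^2*exp(s) - (4*exp(s) + 3)*(exp(2*s) + 3*exp(s) - 4))*exp(s)/(exp(2*s) + 3*exp(s) - 4)^3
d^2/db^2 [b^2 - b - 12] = 2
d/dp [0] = 0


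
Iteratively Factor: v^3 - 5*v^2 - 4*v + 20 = (v - 2)*(v^2 - 3*v - 10) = (v - 2)*(v + 2)*(v - 5)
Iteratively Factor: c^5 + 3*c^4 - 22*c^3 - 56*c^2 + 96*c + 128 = (c + 1)*(c^4 + 2*c^3 - 24*c^2 - 32*c + 128) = (c + 1)*(c + 4)*(c^3 - 2*c^2 - 16*c + 32) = (c + 1)*(c + 4)^2*(c^2 - 6*c + 8) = (c - 4)*(c + 1)*(c + 4)^2*(c - 2)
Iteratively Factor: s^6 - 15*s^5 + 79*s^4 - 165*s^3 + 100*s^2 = (s - 1)*(s^5 - 14*s^4 + 65*s^3 - 100*s^2) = (s - 4)*(s - 1)*(s^4 - 10*s^3 + 25*s^2) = s*(s - 4)*(s - 1)*(s^3 - 10*s^2 + 25*s) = s*(s - 5)*(s - 4)*(s - 1)*(s^2 - 5*s) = s*(s - 5)^2*(s - 4)*(s - 1)*(s)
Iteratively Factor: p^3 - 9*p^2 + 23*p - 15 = (p - 5)*(p^2 - 4*p + 3) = (p - 5)*(p - 1)*(p - 3)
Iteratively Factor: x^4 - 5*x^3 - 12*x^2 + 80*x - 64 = (x + 4)*(x^3 - 9*x^2 + 24*x - 16) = (x - 1)*(x + 4)*(x^2 - 8*x + 16) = (x - 4)*(x - 1)*(x + 4)*(x - 4)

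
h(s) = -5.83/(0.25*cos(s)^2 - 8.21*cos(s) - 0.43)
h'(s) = -5.83*(0.5*sin(s)*cos(s) - 8.21*sin(s))/(0.25*cos(s)^2 - 8.21*cos(s) - 0.43)^2 = (47.8643 - 2.915*cos(s))*sin(s)/(-0.25*cos(s)^2 + 8.21*cos(s) + 0.43)^2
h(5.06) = 1.82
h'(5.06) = -4.31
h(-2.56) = -0.88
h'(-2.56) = -0.63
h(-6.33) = 0.70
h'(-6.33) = -0.03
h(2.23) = -1.24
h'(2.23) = 1.78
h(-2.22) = -1.26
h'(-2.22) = -1.85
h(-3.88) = -1.01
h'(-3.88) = 1.01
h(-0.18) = 0.71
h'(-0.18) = -0.12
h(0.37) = 0.74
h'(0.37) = 0.26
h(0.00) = 0.69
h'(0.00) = 0.00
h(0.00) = 0.69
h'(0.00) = 0.00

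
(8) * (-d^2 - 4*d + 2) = -8*d^2 - 32*d + 16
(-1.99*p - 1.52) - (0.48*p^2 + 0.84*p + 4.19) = -0.48*p^2 - 2.83*p - 5.71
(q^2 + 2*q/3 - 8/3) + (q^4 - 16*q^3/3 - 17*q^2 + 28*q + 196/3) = q^4 - 16*q^3/3 - 16*q^2 + 86*q/3 + 188/3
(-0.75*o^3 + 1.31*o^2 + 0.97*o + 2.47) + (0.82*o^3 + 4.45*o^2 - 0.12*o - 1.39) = 0.07*o^3 + 5.76*o^2 + 0.85*o + 1.08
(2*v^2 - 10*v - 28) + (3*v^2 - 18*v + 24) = 5*v^2 - 28*v - 4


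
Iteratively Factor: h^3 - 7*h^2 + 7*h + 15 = (h - 5)*(h^2 - 2*h - 3) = (h - 5)*(h - 3)*(h + 1)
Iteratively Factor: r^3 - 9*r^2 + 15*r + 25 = (r + 1)*(r^2 - 10*r + 25) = (r - 5)*(r + 1)*(r - 5)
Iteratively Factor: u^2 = (u)*(u)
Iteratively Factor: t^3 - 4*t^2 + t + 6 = (t - 2)*(t^2 - 2*t - 3) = (t - 2)*(t + 1)*(t - 3)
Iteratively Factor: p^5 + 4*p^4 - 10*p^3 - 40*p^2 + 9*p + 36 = (p - 3)*(p^4 + 7*p^3 + 11*p^2 - 7*p - 12) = (p - 3)*(p + 3)*(p^3 + 4*p^2 - p - 4) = (p - 3)*(p - 1)*(p + 3)*(p^2 + 5*p + 4) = (p - 3)*(p - 1)*(p + 3)*(p + 4)*(p + 1)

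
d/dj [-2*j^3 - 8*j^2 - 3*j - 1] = -6*j^2 - 16*j - 3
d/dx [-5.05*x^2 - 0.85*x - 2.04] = -10.1*x - 0.85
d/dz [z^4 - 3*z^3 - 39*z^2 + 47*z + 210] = 4*z^3 - 9*z^2 - 78*z + 47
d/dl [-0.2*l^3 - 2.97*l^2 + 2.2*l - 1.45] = -0.6*l^2 - 5.94*l + 2.2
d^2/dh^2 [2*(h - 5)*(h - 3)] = 4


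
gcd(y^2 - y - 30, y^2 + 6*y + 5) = y + 5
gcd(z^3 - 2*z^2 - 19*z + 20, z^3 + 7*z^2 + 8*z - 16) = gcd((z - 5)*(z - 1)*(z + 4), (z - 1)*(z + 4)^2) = z^2 + 3*z - 4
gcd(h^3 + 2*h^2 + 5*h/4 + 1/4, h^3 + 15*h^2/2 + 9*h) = 1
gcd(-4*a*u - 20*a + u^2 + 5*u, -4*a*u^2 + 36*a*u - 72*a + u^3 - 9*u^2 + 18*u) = -4*a + u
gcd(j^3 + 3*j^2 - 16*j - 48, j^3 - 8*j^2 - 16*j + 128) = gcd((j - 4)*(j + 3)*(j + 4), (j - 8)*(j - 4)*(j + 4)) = j^2 - 16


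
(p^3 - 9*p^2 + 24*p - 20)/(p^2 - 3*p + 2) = (p^2 - 7*p + 10)/(p - 1)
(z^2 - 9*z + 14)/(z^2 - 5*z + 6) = (z - 7)/(z - 3)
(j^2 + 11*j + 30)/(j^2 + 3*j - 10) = (j + 6)/(j - 2)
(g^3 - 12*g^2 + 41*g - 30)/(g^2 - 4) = (g^3 - 12*g^2 + 41*g - 30)/(g^2 - 4)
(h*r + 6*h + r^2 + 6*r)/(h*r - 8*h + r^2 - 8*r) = (r + 6)/(r - 8)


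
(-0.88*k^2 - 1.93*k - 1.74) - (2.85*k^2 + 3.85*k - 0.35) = -3.73*k^2 - 5.78*k - 1.39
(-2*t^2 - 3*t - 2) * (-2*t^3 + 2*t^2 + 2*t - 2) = 4*t^5 + 2*t^4 - 6*t^3 - 6*t^2 + 2*t + 4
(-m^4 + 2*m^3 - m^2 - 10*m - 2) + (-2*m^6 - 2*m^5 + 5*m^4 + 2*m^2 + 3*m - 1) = -2*m^6 - 2*m^5 + 4*m^4 + 2*m^3 + m^2 - 7*m - 3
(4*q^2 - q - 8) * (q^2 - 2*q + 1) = 4*q^4 - 9*q^3 - 2*q^2 + 15*q - 8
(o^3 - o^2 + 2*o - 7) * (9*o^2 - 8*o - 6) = 9*o^5 - 17*o^4 + 20*o^3 - 73*o^2 + 44*o + 42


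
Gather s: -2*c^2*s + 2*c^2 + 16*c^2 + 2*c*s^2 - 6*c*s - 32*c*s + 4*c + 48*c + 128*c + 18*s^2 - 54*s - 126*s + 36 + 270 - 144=18*c^2 + 180*c + s^2*(2*c + 18) + s*(-2*c^2 - 38*c - 180) + 162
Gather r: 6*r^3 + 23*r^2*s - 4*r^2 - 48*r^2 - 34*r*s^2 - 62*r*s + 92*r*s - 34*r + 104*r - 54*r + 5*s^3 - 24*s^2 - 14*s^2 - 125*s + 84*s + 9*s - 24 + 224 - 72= 6*r^3 + r^2*(23*s - 52) + r*(-34*s^2 + 30*s + 16) + 5*s^3 - 38*s^2 - 32*s + 128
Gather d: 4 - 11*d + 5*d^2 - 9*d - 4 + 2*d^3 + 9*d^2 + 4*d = 2*d^3 + 14*d^2 - 16*d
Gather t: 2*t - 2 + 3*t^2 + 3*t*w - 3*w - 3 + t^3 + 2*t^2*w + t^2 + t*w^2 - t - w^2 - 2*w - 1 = t^3 + t^2*(2*w + 4) + t*(w^2 + 3*w + 1) - w^2 - 5*w - 6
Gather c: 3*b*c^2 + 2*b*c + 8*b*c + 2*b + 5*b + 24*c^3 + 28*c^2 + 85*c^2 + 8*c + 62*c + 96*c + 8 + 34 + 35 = 7*b + 24*c^3 + c^2*(3*b + 113) + c*(10*b + 166) + 77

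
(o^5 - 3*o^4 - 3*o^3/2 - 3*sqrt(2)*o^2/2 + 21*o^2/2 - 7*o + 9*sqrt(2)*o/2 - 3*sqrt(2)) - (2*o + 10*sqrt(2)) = o^5 - 3*o^4 - 3*o^3/2 - 3*sqrt(2)*o^2/2 + 21*o^2/2 - 9*o + 9*sqrt(2)*o/2 - 13*sqrt(2)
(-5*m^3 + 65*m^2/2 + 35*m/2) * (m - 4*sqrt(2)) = -5*m^4 + 20*sqrt(2)*m^3 + 65*m^3/2 - 130*sqrt(2)*m^2 + 35*m^2/2 - 70*sqrt(2)*m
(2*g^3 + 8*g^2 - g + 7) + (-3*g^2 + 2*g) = 2*g^3 + 5*g^2 + g + 7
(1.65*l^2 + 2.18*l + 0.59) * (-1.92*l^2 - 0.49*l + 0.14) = -3.168*l^4 - 4.9941*l^3 - 1.97*l^2 + 0.0161000000000001*l + 0.0826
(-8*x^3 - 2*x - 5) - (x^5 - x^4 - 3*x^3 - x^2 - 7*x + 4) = -x^5 + x^4 - 5*x^3 + x^2 + 5*x - 9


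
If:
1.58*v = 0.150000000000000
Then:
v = 0.09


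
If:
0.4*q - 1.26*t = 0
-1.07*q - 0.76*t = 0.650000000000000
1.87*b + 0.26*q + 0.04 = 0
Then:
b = 0.05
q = -0.50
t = -0.16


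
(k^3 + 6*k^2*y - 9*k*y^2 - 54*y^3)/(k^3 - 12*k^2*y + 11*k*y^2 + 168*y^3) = (k^2 + 3*k*y - 18*y^2)/(k^2 - 15*k*y + 56*y^2)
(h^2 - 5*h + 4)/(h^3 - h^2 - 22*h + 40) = (h - 1)/(h^2 + 3*h - 10)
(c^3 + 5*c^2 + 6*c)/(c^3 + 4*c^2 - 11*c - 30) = c*(c + 3)/(c^2 + 2*c - 15)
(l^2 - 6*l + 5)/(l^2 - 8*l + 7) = (l - 5)/(l - 7)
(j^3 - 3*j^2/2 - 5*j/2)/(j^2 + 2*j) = (2*j^2 - 3*j - 5)/(2*(j + 2))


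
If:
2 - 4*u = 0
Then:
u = 1/2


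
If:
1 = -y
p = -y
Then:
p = 1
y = -1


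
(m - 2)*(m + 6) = m^2 + 4*m - 12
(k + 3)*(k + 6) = k^2 + 9*k + 18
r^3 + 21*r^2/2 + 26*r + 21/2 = (r + 1/2)*(r + 3)*(r + 7)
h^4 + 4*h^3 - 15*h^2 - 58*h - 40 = (h - 4)*(h + 1)*(h + 2)*(h + 5)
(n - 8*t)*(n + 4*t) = n^2 - 4*n*t - 32*t^2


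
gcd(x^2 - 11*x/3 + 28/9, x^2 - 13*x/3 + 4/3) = 1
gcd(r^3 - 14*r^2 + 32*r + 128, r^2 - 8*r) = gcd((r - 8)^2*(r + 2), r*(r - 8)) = r - 8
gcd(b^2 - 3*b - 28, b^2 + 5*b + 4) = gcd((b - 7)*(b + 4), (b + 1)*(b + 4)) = b + 4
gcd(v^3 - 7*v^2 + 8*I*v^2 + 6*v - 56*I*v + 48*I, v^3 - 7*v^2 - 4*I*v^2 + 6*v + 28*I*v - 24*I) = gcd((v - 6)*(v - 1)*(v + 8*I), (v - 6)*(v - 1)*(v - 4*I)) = v^2 - 7*v + 6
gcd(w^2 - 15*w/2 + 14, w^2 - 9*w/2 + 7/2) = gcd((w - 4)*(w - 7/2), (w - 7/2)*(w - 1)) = w - 7/2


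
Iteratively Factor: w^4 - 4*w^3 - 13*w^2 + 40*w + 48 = (w - 4)*(w^3 - 13*w - 12) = (w - 4)*(w + 1)*(w^2 - w - 12) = (w - 4)^2*(w + 1)*(w + 3)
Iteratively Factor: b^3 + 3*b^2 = (b)*(b^2 + 3*b) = b^2*(b + 3)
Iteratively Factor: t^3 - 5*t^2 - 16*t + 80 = (t + 4)*(t^2 - 9*t + 20) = (t - 4)*(t + 4)*(t - 5)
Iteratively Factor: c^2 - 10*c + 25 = (c - 5)*(c - 5)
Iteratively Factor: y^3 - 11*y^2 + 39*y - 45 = (y - 3)*(y^2 - 8*y + 15) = (y - 5)*(y - 3)*(y - 3)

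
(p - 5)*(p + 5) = p^2 - 25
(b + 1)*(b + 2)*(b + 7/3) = b^3 + 16*b^2/3 + 9*b + 14/3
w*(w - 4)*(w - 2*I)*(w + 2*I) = w^4 - 4*w^3 + 4*w^2 - 16*w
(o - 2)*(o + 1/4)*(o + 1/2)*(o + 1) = o^4 - o^3/4 - 21*o^2/8 - 13*o/8 - 1/4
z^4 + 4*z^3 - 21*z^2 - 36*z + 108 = (z - 3)*(z - 2)*(z + 3)*(z + 6)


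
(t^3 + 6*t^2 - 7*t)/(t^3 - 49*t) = (t - 1)/(t - 7)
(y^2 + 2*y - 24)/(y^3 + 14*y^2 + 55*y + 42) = (y - 4)/(y^2 + 8*y + 7)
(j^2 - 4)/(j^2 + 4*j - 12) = (j + 2)/(j + 6)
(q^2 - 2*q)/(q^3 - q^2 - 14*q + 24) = q/(q^2 + q - 12)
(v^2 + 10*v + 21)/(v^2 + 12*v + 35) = (v + 3)/(v + 5)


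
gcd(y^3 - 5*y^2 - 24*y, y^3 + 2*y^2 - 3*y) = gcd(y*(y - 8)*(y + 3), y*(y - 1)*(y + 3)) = y^2 + 3*y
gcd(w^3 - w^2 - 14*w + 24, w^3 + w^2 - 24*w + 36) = w^2 - 5*w + 6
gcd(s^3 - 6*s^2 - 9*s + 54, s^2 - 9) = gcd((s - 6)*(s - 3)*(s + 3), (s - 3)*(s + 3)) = s^2 - 9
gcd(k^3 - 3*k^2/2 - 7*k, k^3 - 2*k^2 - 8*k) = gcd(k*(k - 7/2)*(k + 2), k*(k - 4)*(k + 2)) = k^2 + 2*k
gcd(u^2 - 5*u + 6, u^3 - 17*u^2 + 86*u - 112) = u - 2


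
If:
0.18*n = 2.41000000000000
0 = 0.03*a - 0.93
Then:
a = 31.00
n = 13.39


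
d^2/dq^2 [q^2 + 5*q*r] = 2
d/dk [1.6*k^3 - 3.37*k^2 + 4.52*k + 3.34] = 4.8*k^2 - 6.74*k + 4.52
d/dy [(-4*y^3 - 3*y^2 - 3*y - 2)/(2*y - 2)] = (-8*y^3 + 9*y^2 + 6*y + 5)/(2*(y^2 - 2*y + 1))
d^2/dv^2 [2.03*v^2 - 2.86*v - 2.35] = 4.06000000000000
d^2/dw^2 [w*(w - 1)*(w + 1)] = 6*w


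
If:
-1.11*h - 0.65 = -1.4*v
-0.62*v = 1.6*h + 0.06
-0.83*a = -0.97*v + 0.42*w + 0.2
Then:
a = 0.147530083451078 - 0.506024096385542*w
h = -0.17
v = 0.33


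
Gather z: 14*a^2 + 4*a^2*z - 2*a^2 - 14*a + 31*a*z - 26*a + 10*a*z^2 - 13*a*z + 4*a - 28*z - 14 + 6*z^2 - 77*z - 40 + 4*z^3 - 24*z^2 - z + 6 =12*a^2 - 36*a + 4*z^3 + z^2*(10*a - 18) + z*(4*a^2 + 18*a - 106) - 48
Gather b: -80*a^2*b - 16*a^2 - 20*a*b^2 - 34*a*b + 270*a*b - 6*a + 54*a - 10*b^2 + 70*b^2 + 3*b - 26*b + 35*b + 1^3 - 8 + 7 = -16*a^2 + 48*a + b^2*(60 - 20*a) + b*(-80*a^2 + 236*a + 12)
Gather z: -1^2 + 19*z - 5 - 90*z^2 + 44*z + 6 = -90*z^2 + 63*z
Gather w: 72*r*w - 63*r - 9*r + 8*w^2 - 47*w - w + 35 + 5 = -72*r + 8*w^2 + w*(72*r - 48) + 40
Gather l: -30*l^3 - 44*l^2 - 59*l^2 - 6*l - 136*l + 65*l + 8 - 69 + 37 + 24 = -30*l^3 - 103*l^2 - 77*l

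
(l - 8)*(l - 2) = l^2 - 10*l + 16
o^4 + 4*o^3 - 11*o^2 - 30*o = o*(o - 3)*(o + 2)*(o + 5)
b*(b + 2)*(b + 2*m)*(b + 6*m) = b^4 + 8*b^3*m + 2*b^3 + 12*b^2*m^2 + 16*b^2*m + 24*b*m^2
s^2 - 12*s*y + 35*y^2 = (s - 7*y)*(s - 5*y)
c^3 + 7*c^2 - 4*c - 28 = (c - 2)*(c + 2)*(c + 7)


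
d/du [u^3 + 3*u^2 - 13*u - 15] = 3*u^2 + 6*u - 13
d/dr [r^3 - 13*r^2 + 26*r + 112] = 3*r^2 - 26*r + 26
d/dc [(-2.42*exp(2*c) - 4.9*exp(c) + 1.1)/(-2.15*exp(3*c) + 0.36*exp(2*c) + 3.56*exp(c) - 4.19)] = (-5.203*exp(4*c) - 21.07*exp(3*c) + 0.2438*exp(2*c) + 19.4876*exp(c) + 16.615)*exp(c)/(4.6225*exp(6*c) - 1.548*exp(5*c) - 15.1784*exp(4*c) + 20.5802*exp(3*c) + 9.6568*exp(2*c) - 29.8328*exp(c) + 17.5561)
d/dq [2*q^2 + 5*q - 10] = 4*q + 5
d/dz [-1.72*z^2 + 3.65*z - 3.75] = 3.65 - 3.44*z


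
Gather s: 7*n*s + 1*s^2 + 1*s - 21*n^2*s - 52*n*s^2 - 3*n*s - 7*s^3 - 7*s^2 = -7*s^3 + s^2*(-52*n - 6) + s*(-21*n^2 + 4*n + 1)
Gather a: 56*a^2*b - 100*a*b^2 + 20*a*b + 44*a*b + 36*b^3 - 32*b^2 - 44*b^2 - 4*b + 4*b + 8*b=56*a^2*b + a*(-100*b^2 + 64*b) + 36*b^3 - 76*b^2 + 8*b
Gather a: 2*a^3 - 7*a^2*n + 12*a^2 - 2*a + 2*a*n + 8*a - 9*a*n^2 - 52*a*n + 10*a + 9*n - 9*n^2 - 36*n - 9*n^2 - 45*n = 2*a^3 + a^2*(12 - 7*n) + a*(-9*n^2 - 50*n + 16) - 18*n^2 - 72*n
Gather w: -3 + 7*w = 7*w - 3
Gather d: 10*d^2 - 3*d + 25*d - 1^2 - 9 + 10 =10*d^2 + 22*d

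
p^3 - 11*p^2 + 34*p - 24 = (p - 6)*(p - 4)*(p - 1)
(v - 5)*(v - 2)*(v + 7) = v^3 - 39*v + 70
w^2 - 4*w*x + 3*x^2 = (w - 3*x)*(w - x)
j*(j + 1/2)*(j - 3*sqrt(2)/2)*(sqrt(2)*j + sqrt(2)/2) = sqrt(2)*j^4 - 3*j^3 + sqrt(2)*j^3 - 3*j^2 + sqrt(2)*j^2/4 - 3*j/4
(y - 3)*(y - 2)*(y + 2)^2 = y^4 - y^3 - 10*y^2 + 4*y + 24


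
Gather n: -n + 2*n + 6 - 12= n - 6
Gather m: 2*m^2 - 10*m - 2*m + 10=2*m^2 - 12*m + 10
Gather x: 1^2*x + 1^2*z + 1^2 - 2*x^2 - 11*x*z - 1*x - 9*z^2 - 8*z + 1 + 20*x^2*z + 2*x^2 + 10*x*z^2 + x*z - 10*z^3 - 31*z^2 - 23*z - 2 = 20*x^2*z + x*(10*z^2 - 10*z) - 10*z^3 - 40*z^2 - 30*z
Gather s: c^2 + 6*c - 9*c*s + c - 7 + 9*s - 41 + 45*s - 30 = c^2 + 7*c + s*(54 - 9*c) - 78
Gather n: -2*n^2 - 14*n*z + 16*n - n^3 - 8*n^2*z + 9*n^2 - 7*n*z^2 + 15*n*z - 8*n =-n^3 + n^2*(7 - 8*z) + n*(-7*z^2 + z + 8)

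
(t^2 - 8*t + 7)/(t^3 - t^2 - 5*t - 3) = (-t^2 + 8*t - 7)/(-t^3 + t^2 + 5*t + 3)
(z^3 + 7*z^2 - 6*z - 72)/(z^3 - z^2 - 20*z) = (z^2 + 3*z - 18)/(z*(z - 5))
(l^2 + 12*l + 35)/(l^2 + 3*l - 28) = (l + 5)/(l - 4)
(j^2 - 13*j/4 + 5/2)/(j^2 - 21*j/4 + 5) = (j - 2)/(j - 4)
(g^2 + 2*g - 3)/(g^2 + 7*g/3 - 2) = 3*(g - 1)/(3*g - 2)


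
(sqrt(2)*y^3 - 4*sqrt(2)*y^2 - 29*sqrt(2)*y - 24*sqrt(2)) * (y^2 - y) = sqrt(2)*y^5 - 5*sqrt(2)*y^4 - 25*sqrt(2)*y^3 + 5*sqrt(2)*y^2 + 24*sqrt(2)*y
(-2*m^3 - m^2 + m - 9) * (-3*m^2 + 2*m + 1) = 6*m^5 - m^4 - 7*m^3 + 28*m^2 - 17*m - 9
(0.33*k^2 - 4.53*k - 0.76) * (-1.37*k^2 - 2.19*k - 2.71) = -0.4521*k^4 + 5.4834*k^3 + 10.0676*k^2 + 13.9407*k + 2.0596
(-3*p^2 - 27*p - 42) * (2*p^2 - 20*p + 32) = -6*p^4 + 6*p^3 + 360*p^2 - 24*p - 1344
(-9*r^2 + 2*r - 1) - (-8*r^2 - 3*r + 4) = -r^2 + 5*r - 5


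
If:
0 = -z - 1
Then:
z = -1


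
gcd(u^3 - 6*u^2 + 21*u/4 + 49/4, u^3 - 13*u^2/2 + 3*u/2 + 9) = u + 1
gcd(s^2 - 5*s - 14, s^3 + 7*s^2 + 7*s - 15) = 1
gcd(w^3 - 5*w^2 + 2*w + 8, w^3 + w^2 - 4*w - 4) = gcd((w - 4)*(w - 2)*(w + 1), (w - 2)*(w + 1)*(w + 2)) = w^2 - w - 2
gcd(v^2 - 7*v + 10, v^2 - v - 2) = v - 2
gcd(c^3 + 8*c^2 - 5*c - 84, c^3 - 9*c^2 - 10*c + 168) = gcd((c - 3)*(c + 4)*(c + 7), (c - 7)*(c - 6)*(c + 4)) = c + 4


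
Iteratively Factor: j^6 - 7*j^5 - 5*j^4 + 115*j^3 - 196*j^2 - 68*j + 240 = (j - 2)*(j^5 - 5*j^4 - 15*j^3 + 85*j^2 - 26*j - 120) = (j - 2)^2*(j^4 - 3*j^3 - 21*j^2 + 43*j + 60) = (j - 3)*(j - 2)^2*(j^3 - 21*j - 20) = (j - 5)*(j - 3)*(j - 2)^2*(j^2 + 5*j + 4) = (j - 5)*(j - 3)*(j - 2)^2*(j + 1)*(j + 4)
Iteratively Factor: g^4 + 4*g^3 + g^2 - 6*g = (g - 1)*(g^3 + 5*g^2 + 6*g) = (g - 1)*(g + 2)*(g^2 + 3*g) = g*(g - 1)*(g + 2)*(g + 3)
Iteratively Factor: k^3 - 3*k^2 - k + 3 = (k - 3)*(k^2 - 1) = (k - 3)*(k + 1)*(k - 1)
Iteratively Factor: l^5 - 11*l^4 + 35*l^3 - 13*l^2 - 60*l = (l)*(l^4 - 11*l^3 + 35*l^2 - 13*l - 60) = l*(l - 5)*(l^3 - 6*l^2 + 5*l + 12) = l*(l - 5)*(l + 1)*(l^2 - 7*l + 12) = l*(l - 5)*(l - 4)*(l + 1)*(l - 3)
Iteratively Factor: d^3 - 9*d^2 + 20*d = (d)*(d^2 - 9*d + 20) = d*(d - 4)*(d - 5)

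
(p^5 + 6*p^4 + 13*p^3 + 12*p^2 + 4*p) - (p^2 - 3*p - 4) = p^5 + 6*p^4 + 13*p^3 + 11*p^2 + 7*p + 4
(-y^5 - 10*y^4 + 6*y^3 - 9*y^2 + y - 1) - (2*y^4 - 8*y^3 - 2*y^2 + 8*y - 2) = -y^5 - 12*y^4 + 14*y^3 - 7*y^2 - 7*y + 1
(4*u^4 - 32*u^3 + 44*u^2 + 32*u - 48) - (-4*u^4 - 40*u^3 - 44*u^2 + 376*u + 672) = 8*u^4 + 8*u^3 + 88*u^2 - 344*u - 720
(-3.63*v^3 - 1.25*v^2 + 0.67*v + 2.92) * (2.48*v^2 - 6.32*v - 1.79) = -9.0024*v^5 + 19.8416*v^4 + 16.0593*v^3 + 5.2447*v^2 - 19.6537*v - 5.2268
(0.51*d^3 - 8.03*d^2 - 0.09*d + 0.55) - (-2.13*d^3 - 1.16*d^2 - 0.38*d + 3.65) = 2.64*d^3 - 6.87*d^2 + 0.29*d - 3.1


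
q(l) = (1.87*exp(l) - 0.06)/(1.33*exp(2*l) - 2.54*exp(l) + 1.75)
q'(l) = (1.87*exp(l) - 0.06)*(-2.66*exp(2*l) + 2.54*exp(l))/(1.33*exp(2*l) - 2.54*exp(l) + 1.75)^2 + 1.87*exp(l)/(1.33*exp(2*l) - 2.54*exp(l) + 1.75)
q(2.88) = 0.09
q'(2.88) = -0.10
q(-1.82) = 0.18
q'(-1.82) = 0.26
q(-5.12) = -0.03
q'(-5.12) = 0.01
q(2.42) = 0.15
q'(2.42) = -0.17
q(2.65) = 0.11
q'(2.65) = -0.13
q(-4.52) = -0.02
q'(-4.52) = 0.01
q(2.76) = 0.10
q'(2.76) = -0.11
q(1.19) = 0.78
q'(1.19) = -1.26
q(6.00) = 0.00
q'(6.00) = 0.00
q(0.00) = 3.35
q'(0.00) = 2.72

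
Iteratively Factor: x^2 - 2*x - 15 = (x + 3)*(x - 5)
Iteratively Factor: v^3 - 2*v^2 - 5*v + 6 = (v + 2)*(v^2 - 4*v + 3) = (v - 1)*(v + 2)*(v - 3)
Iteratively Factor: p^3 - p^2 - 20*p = (p + 4)*(p^2 - 5*p) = p*(p + 4)*(p - 5)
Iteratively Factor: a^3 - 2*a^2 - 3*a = (a)*(a^2 - 2*a - 3) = a*(a + 1)*(a - 3)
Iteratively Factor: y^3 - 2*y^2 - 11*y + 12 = (y - 4)*(y^2 + 2*y - 3) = (y - 4)*(y - 1)*(y + 3)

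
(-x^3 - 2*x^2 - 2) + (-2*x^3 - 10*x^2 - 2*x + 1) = -3*x^3 - 12*x^2 - 2*x - 1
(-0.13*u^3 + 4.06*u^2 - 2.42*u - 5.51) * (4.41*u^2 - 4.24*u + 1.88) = -0.5733*u^5 + 18.4558*u^4 - 28.131*u^3 - 6.4055*u^2 + 18.8128*u - 10.3588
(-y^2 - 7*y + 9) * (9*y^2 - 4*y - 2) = -9*y^4 - 59*y^3 + 111*y^2 - 22*y - 18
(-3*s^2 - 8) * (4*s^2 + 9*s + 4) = -12*s^4 - 27*s^3 - 44*s^2 - 72*s - 32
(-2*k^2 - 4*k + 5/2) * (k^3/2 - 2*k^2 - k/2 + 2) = -k^5 + 2*k^4 + 41*k^3/4 - 7*k^2 - 37*k/4 + 5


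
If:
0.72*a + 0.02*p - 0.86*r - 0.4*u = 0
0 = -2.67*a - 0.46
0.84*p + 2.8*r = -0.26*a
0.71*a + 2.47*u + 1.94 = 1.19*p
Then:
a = -0.17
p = -1.84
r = 0.57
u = -1.62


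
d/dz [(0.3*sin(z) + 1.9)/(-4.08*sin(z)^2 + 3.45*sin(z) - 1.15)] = (1.224*sin(z)^2 + 15.504*sin(z) - 6.9)*cos(z)/(16.6464*sin(z)^4 - 28.152*sin(z)^3 + 21.2865*sin(z)^2 - 7.935*sin(z) + 1.3225)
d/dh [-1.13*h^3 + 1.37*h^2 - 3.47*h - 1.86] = -3.39*h^2 + 2.74*h - 3.47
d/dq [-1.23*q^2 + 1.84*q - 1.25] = 1.84 - 2.46*q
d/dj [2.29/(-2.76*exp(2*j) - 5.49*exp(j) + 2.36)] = (12.6408*exp(j) + 12.5721)*exp(j)/(2.76*exp(2*j) + 5.49*exp(j) - 2.36)^2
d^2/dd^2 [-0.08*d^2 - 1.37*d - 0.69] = -0.160000000000000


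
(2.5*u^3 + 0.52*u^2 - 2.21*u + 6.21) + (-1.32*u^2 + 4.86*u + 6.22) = 2.5*u^3 - 0.8*u^2 + 2.65*u + 12.43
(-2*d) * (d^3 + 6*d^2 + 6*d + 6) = -2*d^4 - 12*d^3 - 12*d^2 - 12*d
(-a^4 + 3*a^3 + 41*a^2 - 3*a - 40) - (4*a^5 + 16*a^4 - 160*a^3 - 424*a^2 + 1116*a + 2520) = -4*a^5 - 17*a^4 + 163*a^3 + 465*a^2 - 1119*a - 2560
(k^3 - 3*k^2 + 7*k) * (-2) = -2*k^3 + 6*k^2 - 14*k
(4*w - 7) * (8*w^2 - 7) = 32*w^3 - 56*w^2 - 28*w + 49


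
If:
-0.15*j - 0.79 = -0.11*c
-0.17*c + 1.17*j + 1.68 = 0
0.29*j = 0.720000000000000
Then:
No Solution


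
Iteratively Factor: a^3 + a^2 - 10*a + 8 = (a + 4)*(a^2 - 3*a + 2) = (a - 1)*(a + 4)*(a - 2)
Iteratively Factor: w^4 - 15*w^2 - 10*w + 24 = (w - 1)*(w^3 + w^2 - 14*w - 24) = (w - 4)*(w - 1)*(w^2 + 5*w + 6) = (w - 4)*(w - 1)*(w + 3)*(w + 2)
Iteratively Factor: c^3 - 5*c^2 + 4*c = (c - 4)*(c^2 - c) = c*(c - 4)*(c - 1)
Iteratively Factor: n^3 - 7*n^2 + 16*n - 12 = (n - 3)*(n^2 - 4*n + 4) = (n - 3)*(n - 2)*(n - 2)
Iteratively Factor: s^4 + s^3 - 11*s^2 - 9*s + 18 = (s + 2)*(s^3 - s^2 - 9*s + 9) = (s - 1)*(s + 2)*(s^2 - 9) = (s - 1)*(s + 2)*(s + 3)*(s - 3)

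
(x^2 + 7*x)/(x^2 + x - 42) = x/(x - 6)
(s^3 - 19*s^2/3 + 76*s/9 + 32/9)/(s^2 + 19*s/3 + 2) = (3*s^2 - 20*s + 32)/(3*(s + 6))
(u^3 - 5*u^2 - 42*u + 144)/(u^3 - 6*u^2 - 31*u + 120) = (u + 6)/(u + 5)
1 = 1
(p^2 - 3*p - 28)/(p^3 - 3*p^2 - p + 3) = (p^2 - 3*p - 28)/(p^3 - 3*p^2 - p + 3)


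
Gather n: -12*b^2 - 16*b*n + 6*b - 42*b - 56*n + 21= -12*b^2 - 36*b + n*(-16*b - 56) + 21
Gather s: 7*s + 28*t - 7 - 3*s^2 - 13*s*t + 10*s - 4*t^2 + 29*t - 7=-3*s^2 + s*(17 - 13*t) - 4*t^2 + 57*t - 14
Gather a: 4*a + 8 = 4*a + 8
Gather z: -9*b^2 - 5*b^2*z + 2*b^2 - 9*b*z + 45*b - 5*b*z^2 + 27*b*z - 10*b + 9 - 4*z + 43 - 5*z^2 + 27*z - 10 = -7*b^2 + 35*b + z^2*(-5*b - 5) + z*(-5*b^2 + 18*b + 23) + 42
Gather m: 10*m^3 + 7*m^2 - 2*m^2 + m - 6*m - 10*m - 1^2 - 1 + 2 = 10*m^3 + 5*m^2 - 15*m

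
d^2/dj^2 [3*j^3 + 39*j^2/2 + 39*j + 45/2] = 18*j + 39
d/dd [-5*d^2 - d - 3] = -10*d - 1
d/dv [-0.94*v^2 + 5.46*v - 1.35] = 5.46 - 1.88*v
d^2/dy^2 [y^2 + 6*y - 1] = 2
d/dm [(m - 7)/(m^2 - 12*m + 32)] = (m^2 - 12*m - 2*(m - 7)*(m - 6) + 32)/(m^2 - 12*m + 32)^2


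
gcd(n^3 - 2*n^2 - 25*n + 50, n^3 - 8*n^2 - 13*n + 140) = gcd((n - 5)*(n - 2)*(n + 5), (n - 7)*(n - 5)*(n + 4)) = n - 5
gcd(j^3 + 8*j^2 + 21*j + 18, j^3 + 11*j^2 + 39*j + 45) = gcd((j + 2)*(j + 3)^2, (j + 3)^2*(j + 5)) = j^2 + 6*j + 9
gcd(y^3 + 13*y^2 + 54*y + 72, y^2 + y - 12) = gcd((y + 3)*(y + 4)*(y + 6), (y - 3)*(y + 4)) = y + 4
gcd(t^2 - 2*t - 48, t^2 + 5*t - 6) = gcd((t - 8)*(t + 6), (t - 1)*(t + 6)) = t + 6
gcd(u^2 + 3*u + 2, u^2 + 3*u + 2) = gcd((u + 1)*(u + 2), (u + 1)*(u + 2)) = u^2 + 3*u + 2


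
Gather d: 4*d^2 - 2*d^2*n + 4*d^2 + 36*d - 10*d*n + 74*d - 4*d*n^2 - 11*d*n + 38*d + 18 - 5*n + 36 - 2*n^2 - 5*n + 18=d^2*(8 - 2*n) + d*(-4*n^2 - 21*n + 148) - 2*n^2 - 10*n + 72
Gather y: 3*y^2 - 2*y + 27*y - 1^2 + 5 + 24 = 3*y^2 + 25*y + 28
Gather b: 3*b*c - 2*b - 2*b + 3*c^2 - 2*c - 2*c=b*(3*c - 4) + 3*c^2 - 4*c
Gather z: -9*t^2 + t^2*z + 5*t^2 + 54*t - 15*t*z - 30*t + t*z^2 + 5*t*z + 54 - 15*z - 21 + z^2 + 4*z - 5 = -4*t^2 + 24*t + z^2*(t + 1) + z*(t^2 - 10*t - 11) + 28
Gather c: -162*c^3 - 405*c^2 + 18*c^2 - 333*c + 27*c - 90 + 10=-162*c^3 - 387*c^2 - 306*c - 80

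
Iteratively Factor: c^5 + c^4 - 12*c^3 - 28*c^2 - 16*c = (c)*(c^4 + c^3 - 12*c^2 - 28*c - 16) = c*(c + 1)*(c^3 - 12*c - 16) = c*(c + 1)*(c + 2)*(c^2 - 2*c - 8) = c*(c - 4)*(c + 1)*(c + 2)*(c + 2)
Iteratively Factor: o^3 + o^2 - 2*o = (o)*(o^2 + o - 2) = o*(o + 2)*(o - 1)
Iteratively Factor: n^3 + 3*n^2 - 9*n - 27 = (n - 3)*(n^2 + 6*n + 9) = (n - 3)*(n + 3)*(n + 3)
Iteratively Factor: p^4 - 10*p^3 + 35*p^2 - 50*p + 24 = (p - 2)*(p^3 - 8*p^2 + 19*p - 12) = (p - 2)*(p - 1)*(p^2 - 7*p + 12) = (p - 3)*(p - 2)*(p - 1)*(p - 4)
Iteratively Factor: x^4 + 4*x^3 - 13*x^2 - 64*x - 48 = (x - 4)*(x^3 + 8*x^2 + 19*x + 12) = (x - 4)*(x + 4)*(x^2 + 4*x + 3) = (x - 4)*(x + 3)*(x + 4)*(x + 1)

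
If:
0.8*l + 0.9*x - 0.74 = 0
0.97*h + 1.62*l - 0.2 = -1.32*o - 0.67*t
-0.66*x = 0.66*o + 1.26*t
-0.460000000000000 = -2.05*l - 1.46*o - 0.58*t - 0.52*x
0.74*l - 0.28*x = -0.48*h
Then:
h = 0.21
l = 0.13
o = 0.03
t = -0.39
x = 0.71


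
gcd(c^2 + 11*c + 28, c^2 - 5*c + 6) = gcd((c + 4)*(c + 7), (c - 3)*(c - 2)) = 1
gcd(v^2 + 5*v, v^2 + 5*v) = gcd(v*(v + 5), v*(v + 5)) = v^2 + 5*v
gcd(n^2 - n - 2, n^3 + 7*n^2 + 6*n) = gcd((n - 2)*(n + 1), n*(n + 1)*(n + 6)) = n + 1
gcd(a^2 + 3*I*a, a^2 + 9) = a + 3*I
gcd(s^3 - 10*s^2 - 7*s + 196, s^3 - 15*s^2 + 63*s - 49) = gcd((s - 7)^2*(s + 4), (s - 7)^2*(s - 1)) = s^2 - 14*s + 49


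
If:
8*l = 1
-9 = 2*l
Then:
No Solution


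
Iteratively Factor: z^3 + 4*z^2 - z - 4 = (z + 1)*(z^2 + 3*z - 4) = (z + 1)*(z + 4)*(z - 1)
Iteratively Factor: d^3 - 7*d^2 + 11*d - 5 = (d - 1)*(d^2 - 6*d + 5) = (d - 1)^2*(d - 5)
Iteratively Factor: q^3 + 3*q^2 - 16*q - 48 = (q + 4)*(q^2 - q - 12) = (q - 4)*(q + 4)*(q + 3)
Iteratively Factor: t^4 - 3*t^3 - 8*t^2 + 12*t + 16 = (t + 2)*(t^3 - 5*t^2 + 2*t + 8) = (t + 1)*(t + 2)*(t^2 - 6*t + 8) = (t - 4)*(t + 1)*(t + 2)*(t - 2)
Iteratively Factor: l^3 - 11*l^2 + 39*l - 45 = (l - 3)*(l^2 - 8*l + 15) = (l - 5)*(l - 3)*(l - 3)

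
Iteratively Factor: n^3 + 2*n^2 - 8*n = (n + 4)*(n^2 - 2*n) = (n - 2)*(n + 4)*(n)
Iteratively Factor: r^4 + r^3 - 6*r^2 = (r)*(r^3 + r^2 - 6*r) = r*(r + 3)*(r^2 - 2*r) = r^2*(r + 3)*(r - 2)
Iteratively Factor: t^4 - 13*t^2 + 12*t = (t + 4)*(t^3 - 4*t^2 + 3*t) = (t - 3)*(t + 4)*(t^2 - t) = (t - 3)*(t - 1)*(t + 4)*(t)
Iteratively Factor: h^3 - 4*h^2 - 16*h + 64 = (h - 4)*(h^2 - 16) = (h - 4)*(h + 4)*(h - 4)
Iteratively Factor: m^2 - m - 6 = (m - 3)*(m + 2)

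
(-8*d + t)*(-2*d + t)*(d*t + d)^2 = 16*d^4*t^2 + 32*d^4*t + 16*d^4 - 10*d^3*t^3 - 20*d^3*t^2 - 10*d^3*t + d^2*t^4 + 2*d^2*t^3 + d^2*t^2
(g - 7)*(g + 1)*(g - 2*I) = g^3 - 6*g^2 - 2*I*g^2 - 7*g + 12*I*g + 14*I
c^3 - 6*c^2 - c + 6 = (c - 6)*(c - 1)*(c + 1)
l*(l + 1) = l^2 + l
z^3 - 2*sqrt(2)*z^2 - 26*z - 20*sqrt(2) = (z - 5*sqrt(2))*(z + sqrt(2))*(z + 2*sqrt(2))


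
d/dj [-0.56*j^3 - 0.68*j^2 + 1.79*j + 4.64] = -1.68*j^2 - 1.36*j + 1.79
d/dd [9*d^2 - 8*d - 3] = 18*d - 8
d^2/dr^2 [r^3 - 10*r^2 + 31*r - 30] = 6*r - 20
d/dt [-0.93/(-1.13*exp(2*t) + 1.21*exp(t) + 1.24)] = (1.1253 - 2.1018*exp(t))*exp(t)/(-1.13*exp(2*t) + 1.21*exp(t) + 1.24)^2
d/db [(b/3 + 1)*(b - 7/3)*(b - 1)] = b^2 - 2*b/9 - 23/9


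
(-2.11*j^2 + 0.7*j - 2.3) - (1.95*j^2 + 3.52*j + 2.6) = -4.06*j^2 - 2.82*j - 4.9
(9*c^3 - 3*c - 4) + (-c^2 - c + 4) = 9*c^3 - c^2 - 4*c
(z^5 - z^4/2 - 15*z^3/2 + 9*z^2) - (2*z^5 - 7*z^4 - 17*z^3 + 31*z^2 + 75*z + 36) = -z^5 + 13*z^4/2 + 19*z^3/2 - 22*z^2 - 75*z - 36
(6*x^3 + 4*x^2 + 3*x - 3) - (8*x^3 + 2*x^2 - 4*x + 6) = -2*x^3 + 2*x^2 + 7*x - 9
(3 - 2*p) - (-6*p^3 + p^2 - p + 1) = 6*p^3 - p^2 - p + 2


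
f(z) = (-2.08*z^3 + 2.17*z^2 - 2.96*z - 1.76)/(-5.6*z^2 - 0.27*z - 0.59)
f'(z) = (11.2*z + 0.27)*(-2.08*z^3 + 2.17*z^2 - 2.96*z - 1.76)/(-5.6*z^2 - 0.27*z - 0.59)^2 + (-6.24*z^2 + 4.34*z - 2.96)/(-5.6*z^2 - 0.27*z - 0.59)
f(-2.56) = -1.50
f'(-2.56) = 0.34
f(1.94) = 0.65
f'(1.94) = 0.16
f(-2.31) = -1.42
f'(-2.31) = 0.34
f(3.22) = 0.98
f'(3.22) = 0.30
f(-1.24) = -1.04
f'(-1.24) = 0.43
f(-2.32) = -1.42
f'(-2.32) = 0.34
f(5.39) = 1.70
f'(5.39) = 0.35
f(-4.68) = -2.24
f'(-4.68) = 0.36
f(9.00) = 3.00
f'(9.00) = 0.36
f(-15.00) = -6.01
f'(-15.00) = 0.37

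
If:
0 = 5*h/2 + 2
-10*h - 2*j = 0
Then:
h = -4/5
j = 4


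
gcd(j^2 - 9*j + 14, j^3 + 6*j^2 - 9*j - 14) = j - 2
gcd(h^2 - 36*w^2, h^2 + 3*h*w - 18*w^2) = h + 6*w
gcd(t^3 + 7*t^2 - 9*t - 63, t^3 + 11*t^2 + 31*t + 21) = t^2 + 10*t + 21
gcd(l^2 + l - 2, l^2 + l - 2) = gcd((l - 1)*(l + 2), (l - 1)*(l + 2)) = l^2 + l - 2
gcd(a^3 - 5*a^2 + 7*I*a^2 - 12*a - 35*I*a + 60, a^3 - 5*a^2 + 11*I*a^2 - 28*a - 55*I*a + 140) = a^2 + a*(-5 + 4*I) - 20*I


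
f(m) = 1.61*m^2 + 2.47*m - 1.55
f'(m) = 3.22*m + 2.47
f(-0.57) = -2.43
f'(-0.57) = 0.63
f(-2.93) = 5.03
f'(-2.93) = -6.96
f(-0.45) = -2.34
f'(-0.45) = 1.02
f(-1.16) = -2.25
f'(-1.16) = -1.27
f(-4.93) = 25.40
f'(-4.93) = -13.40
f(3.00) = 20.35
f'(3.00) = 12.13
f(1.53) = 6.00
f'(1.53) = 7.40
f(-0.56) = -2.43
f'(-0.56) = 0.67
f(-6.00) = 41.59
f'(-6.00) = -16.85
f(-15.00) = 323.65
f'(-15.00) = -45.83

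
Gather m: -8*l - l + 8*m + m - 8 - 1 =-9*l + 9*m - 9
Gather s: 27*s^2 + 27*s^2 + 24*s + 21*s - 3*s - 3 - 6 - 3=54*s^2 + 42*s - 12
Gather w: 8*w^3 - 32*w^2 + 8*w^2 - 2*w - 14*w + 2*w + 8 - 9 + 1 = 8*w^3 - 24*w^2 - 14*w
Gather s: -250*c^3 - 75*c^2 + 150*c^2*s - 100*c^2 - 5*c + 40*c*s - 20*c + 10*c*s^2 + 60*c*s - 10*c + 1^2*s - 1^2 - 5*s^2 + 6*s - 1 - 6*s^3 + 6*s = -250*c^3 - 175*c^2 - 35*c - 6*s^3 + s^2*(10*c - 5) + s*(150*c^2 + 100*c + 13) - 2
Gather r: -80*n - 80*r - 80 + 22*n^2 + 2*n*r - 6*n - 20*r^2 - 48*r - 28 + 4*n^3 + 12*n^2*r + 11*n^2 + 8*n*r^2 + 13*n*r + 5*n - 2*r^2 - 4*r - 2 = 4*n^3 + 33*n^2 - 81*n + r^2*(8*n - 22) + r*(12*n^2 + 15*n - 132) - 110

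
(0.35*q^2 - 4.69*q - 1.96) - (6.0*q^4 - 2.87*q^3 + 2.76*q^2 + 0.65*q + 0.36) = -6.0*q^4 + 2.87*q^3 - 2.41*q^2 - 5.34*q - 2.32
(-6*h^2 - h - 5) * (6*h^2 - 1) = -36*h^4 - 6*h^3 - 24*h^2 + h + 5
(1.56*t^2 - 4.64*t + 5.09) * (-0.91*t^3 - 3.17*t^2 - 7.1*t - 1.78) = -1.4196*t^5 - 0.7228*t^4 - 0.999100000000002*t^3 + 14.0319*t^2 - 27.8798*t - 9.0602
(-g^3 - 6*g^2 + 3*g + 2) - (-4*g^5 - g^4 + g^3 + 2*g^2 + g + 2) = 4*g^5 + g^4 - 2*g^3 - 8*g^2 + 2*g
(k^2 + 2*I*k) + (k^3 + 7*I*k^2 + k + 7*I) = k^3 + k^2 + 7*I*k^2 + k + 2*I*k + 7*I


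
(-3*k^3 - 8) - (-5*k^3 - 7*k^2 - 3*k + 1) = 2*k^3 + 7*k^2 + 3*k - 9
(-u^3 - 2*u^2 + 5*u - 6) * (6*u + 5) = -6*u^4 - 17*u^3 + 20*u^2 - 11*u - 30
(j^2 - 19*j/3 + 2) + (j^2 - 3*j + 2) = 2*j^2 - 28*j/3 + 4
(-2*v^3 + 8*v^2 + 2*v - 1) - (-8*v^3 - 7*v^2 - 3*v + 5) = 6*v^3 + 15*v^2 + 5*v - 6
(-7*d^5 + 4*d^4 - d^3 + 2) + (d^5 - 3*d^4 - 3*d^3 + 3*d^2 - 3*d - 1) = -6*d^5 + d^4 - 4*d^3 + 3*d^2 - 3*d + 1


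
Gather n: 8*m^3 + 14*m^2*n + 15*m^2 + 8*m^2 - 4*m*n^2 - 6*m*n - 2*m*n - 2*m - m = 8*m^3 + 23*m^2 - 4*m*n^2 - 3*m + n*(14*m^2 - 8*m)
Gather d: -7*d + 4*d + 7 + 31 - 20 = 18 - 3*d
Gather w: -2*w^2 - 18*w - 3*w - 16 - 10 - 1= -2*w^2 - 21*w - 27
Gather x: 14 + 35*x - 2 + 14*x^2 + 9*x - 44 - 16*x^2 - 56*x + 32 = -2*x^2 - 12*x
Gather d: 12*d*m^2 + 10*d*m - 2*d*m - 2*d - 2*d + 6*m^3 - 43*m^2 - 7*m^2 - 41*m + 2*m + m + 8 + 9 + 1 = d*(12*m^2 + 8*m - 4) + 6*m^3 - 50*m^2 - 38*m + 18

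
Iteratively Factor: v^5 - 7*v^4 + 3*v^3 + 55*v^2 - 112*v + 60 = (v - 5)*(v^4 - 2*v^3 - 7*v^2 + 20*v - 12) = (v - 5)*(v - 2)*(v^3 - 7*v + 6) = (v - 5)*(v - 2)^2*(v^2 + 2*v - 3) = (v - 5)*(v - 2)^2*(v - 1)*(v + 3)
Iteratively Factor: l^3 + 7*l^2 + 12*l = (l + 4)*(l^2 + 3*l) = (l + 3)*(l + 4)*(l)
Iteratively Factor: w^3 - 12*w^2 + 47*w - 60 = (w - 3)*(w^2 - 9*w + 20) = (w - 5)*(w - 3)*(w - 4)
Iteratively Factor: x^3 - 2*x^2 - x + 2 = (x + 1)*(x^2 - 3*x + 2) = (x - 2)*(x + 1)*(x - 1)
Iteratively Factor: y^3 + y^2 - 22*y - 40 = (y + 4)*(y^2 - 3*y - 10) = (y - 5)*(y + 4)*(y + 2)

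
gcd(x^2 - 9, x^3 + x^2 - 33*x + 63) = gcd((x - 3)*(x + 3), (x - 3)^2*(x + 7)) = x - 3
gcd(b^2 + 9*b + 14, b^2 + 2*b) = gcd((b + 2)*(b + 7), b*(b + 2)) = b + 2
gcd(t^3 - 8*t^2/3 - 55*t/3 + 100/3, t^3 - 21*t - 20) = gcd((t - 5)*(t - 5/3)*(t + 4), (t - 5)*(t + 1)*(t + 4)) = t^2 - t - 20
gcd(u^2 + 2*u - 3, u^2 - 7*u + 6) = u - 1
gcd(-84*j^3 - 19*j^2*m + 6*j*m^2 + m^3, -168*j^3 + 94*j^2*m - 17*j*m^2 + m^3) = 4*j - m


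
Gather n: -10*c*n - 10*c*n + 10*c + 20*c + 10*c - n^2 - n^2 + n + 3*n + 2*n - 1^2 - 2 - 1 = 40*c - 2*n^2 + n*(6 - 20*c) - 4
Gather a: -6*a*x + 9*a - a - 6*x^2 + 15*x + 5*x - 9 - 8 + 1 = a*(8 - 6*x) - 6*x^2 + 20*x - 16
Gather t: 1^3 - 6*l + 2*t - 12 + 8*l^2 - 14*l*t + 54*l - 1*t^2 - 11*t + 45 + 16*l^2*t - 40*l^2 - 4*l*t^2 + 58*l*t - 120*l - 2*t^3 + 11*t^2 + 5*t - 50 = -32*l^2 - 72*l - 2*t^3 + t^2*(10 - 4*l) + t*(16*l^2 + 44*l - 4) - 16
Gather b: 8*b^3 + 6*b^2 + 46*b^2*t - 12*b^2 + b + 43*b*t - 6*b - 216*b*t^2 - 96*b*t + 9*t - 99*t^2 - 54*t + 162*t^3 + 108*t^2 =8*b^3 + b^2*(46*t - 6) + b*(-216*t^2 - 53*t - 5) + 162*t^3 + 9*t^2 - 45*t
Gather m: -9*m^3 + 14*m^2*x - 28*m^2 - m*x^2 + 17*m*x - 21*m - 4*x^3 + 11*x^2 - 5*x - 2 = -9*m^3 + m^2*(14*x - 28) + m*(-x^2 + 17*x - 21) - 4*x^3 + 11*x^2 - 5*x - 2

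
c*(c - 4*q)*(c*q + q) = c^3*q - 4*c^2*q^2 + c^2*q - 4*c*q^2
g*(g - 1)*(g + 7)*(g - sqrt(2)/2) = g^4 - sqrt(2)*g^3/2 + 6*g^3 - 7*g^2 - 3*sqrt(2)*g^2 + 7*sqrt(2)*g/2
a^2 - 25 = (a - 5)*(a + 5)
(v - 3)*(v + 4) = v^2 + v - 12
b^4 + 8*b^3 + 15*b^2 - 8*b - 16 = (b - 1)*(b + 1)*(b + 4)^2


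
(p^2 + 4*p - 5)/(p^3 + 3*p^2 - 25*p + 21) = (p + 5)/(p^2 + 4*p - 21)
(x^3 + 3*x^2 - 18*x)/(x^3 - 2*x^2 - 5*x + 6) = x*(x + 6)/(x^2 + x - 2)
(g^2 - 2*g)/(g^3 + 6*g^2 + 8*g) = (g - 2)/(g^2 + 6*g + 8)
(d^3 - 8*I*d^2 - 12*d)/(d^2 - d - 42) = d*(-d^2 + 8*I*d + 12)/(-d^2 + d + 42)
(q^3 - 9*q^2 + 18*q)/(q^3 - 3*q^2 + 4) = q*(q^2 - 9*q + 18)/(q^3 - 3*q^2 + 4)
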